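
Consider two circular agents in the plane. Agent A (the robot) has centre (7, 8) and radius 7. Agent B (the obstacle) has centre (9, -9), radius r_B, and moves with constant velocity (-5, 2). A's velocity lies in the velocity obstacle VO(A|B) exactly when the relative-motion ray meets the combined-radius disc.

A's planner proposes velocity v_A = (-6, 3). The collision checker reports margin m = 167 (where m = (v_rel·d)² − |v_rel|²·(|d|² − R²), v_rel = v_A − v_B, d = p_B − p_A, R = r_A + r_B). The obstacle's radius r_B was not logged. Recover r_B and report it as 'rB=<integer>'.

m = 167
d = (2, -17);  v_rel = (-1, 1),  |v_rel|² = 2
v_rel×d = (-1)·(-17) − (1)·(2) = 15
since m = R²·2 − 15²:  R² = (225 + 167) / 2 = 196
R = √196 = 14  ⇒  r_B = 14 − 7 = 7

rB=7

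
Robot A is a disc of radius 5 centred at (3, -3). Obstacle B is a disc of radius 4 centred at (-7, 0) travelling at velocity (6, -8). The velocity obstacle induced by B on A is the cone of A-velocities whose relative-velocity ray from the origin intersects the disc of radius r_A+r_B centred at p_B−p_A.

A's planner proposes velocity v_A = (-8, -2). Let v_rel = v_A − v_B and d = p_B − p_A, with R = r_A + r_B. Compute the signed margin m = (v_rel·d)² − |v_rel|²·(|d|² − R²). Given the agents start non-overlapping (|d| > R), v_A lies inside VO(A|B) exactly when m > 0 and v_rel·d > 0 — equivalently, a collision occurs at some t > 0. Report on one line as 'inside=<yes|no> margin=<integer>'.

d = (-10, 3),  |d|² = 109;  R = 5+4 = 9,  c = 109−9² = 28
v_rel = (-14, 6),  |v_rel|² = 232;  v_rel·d = (-14)·(-10) + (6)·(3) = 158
232·t² − 316·t + 28 = 0  ⇒  m = 158² − 232·28 = 18468
m = 18468 > 0,  v_rel·d = 158 > 0  ⇒  inside

inside=yes margin=18468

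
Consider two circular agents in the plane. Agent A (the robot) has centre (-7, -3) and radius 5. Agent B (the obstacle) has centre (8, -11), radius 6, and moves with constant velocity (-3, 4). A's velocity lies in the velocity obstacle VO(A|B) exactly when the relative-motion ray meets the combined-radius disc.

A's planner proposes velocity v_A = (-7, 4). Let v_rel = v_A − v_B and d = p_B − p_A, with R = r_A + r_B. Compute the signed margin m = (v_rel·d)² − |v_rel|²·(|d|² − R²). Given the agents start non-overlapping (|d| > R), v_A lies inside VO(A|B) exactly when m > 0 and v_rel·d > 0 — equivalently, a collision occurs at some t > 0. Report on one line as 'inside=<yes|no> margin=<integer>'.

d = (15, -8),  |d|² = 289;  R = 5+6 = 11,  c = 289−11² = 168
v_rel = (-4, 0),  |v_rel|² = 16;  v_rel·d = (-4)·(15) + (0)·(-8) = -60
16·t² + 120·t + 168 = 0  ⇒  m = (-60)² − 16·168 = 912
m = 912 > 0,  v_rel·d = -60 < 0  ⇒  outside

inside=no margin=912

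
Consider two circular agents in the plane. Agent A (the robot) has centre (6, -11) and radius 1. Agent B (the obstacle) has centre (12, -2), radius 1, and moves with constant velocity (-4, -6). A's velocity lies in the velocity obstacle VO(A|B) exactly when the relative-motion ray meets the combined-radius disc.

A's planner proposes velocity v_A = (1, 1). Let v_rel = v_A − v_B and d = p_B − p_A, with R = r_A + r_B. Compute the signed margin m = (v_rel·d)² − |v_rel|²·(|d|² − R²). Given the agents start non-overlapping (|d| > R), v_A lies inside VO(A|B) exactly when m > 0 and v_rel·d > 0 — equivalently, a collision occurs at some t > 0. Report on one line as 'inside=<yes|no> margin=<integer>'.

d = (6, 9),  |d|² = 117;  R = 1+1 = 2,  c = 117−2² = 113
v_rel = (5, 7),  |v_rel|² = 74;  v_rel·d = (5)·(6) + (7)·(9) = 93
74·t² − 186·t + 113 = 0  ⇒  m = 93² − 74·113 = 287
m = 287 > 0,  v_rel·d = 93 > 0  ⇒  inside

inside=yes margin=287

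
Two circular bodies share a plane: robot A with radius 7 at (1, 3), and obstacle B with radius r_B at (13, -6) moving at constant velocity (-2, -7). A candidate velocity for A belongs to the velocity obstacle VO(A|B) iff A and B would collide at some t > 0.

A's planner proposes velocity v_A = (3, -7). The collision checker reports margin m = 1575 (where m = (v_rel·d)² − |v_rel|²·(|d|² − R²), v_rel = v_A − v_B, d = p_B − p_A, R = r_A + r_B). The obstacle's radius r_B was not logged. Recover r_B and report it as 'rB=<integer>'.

m = 1575
d = (12, -9);  v_rel = (5, 0),  |v_rel|² = 25
v_rel×d = (5)·(-9) − (0)·(12) = -45
since m = R²·25 − (-45)²:  R² = (2025 + 1575) / 25 = 144
R = √144 = 12  ⇒  r_B = 12 − 7 = 5

rB=5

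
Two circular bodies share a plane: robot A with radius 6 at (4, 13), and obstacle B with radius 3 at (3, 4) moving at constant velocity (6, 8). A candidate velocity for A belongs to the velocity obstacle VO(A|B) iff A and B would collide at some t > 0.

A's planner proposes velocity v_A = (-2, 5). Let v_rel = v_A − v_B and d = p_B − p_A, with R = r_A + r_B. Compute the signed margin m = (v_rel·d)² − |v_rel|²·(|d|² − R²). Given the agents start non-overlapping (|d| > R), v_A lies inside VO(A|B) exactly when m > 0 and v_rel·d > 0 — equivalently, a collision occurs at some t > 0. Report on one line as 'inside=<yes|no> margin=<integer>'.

d = (-1, -9),  |d|² = 82;  R = 6+3 = 9,  c = 82−9² = 1
v_rel = (-8, -3),  |v_rel|² = 73;  v_rel·d = (-8)·(-1) + (-3)·(-9) = 35
73·t² − 70·t + 1 = 0  ⇒  m = 35² − 73·1 = 1152
m = 1152 > 0,  v_rel·d = 35 > 0  ⇒  inside

inside=yes margin=1152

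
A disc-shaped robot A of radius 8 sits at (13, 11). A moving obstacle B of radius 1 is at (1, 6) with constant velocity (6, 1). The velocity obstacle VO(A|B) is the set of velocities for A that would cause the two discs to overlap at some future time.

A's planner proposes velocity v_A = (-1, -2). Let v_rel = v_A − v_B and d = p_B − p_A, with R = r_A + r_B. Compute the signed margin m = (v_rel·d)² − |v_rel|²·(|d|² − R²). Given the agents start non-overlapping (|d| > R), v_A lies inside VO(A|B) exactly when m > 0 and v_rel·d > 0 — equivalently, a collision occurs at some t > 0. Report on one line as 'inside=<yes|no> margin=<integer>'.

d = (-12, -5),  |d|² = 169;  R = 8+1 = 9,  c = 169−9² = 88
v_rel = (-7, -3),  |v_rel|² = 58;  v_rel·d = (-7)·(-12) + (-3)·(-5) = 99
58·t² − 198·t + 88 = 0  ⇒  m = 99² − 58·88 = 4697
m = 4697 > 0,  v_rel·d = 99 > 0  ⇒  inside

inside=yes margin=4697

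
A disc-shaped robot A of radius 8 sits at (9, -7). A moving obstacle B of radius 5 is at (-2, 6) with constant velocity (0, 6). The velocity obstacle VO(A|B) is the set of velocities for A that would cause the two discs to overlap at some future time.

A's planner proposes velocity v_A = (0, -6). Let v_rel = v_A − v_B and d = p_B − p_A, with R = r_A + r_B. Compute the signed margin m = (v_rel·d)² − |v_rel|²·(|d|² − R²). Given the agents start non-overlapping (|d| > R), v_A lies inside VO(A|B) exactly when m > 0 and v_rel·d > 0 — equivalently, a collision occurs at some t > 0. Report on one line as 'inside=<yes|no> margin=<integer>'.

d = (-11, 13),  |d|² = 290;  R = 8+5 = 13,  c = 290−13² = 121
v_rel = (0, -12),  |v_rel|² = 144;  v_rel·d = (0)·(-11) + (-12)·(13) = -156
144·t² + 312·t + 121 = 0  ⇒  m = (-156)² − 144·121 = 6912
m = 6912 > 0,  v_rel·d = -156 < 0  ⇒  outside

inside=no margin=6912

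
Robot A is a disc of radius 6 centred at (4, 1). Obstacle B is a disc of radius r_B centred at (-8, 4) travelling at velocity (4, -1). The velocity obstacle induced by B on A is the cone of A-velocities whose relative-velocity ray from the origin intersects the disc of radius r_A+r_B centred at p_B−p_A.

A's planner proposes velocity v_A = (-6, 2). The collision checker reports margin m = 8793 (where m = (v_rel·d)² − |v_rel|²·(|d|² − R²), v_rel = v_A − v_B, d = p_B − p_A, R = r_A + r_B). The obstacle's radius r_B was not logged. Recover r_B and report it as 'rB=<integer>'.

m = 8793
d = (-12, 3);  v_rel = (-10, 3),  |v_rel|² = 109
v_rel×d = (-10)·(3) − (3)·(-12) = 6
since m = R²·109 − 6²:  R² = (36 + 8793) / 109 = 81
R = √81 = 9  ⇒  r_B = 9 − 6 = 3

rB=3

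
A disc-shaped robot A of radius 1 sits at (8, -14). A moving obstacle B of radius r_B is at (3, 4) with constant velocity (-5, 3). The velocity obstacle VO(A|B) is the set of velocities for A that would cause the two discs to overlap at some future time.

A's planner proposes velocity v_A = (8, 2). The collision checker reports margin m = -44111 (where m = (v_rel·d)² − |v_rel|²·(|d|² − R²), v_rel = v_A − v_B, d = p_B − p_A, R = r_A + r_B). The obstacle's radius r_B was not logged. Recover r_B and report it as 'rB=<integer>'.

m = -44111
d = (-5, 18);  v_rel = (13, -1),  |v_rel|² = 170
v_rel×d = (13)·(18) − (-1)·(-5) = 229
since m = R²·170 − 229²:  R² = (52441 + -44111) / 170 = 49
R = √49 = 7  ⇒  r_B = 7 − 1 = 6

rB=6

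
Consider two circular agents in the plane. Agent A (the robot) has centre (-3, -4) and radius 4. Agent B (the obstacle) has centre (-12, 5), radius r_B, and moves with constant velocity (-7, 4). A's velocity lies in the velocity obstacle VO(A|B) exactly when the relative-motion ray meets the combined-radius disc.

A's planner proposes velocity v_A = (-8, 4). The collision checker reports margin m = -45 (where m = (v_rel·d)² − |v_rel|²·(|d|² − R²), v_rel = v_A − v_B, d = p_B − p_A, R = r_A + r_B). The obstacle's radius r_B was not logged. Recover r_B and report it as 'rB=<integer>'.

m = -45
d = (-9, 9);  v_rel = (-1, 0),  |v_rel|² = 1
v_rel×d = (-1)·(9) − (0)·(-9) = -9
since m = R²·1 − (-9)²:  R² = (81 + -45) / 1 = 36
R = √36 = 6  ⇒  r_B = 6 − 4 = 2

rB=2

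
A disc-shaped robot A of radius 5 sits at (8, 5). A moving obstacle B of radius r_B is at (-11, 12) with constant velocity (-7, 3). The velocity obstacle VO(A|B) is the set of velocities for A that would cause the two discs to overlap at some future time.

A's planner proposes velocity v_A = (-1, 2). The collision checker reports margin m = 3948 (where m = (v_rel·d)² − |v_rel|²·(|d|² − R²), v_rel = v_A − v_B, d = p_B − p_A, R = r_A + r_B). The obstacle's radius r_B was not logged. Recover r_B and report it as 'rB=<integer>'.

m = 3948
d = (-19, 7);  v_rel = (6, -1),  |v_rel|² = 37
v_rel×d = (6)·(7) − (-1)·(-19) = 23
since m = R²·37 − 23²:  R² = (529 + 3948) / 37 = 121
R = √121 = 11  ⇒  r_B = 11 − 5 = 6

rB=6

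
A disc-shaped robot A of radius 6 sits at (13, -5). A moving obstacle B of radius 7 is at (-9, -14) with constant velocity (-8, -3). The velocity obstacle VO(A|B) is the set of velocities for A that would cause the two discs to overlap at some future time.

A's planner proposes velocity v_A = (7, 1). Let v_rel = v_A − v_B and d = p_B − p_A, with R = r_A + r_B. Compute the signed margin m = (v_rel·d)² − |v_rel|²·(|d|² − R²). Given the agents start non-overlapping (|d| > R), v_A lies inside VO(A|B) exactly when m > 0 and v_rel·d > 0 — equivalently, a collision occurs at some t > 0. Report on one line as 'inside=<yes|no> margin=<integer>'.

d = (-22, -9),  |d|² = 565;  R = 6+7 = 13,  c = 565−13² = 396
v_rel = (15, 4),  |v_rel|² = 241;  v_rel·d = (15)·(-22) + (4)·(-9) = -366
241·t² + 732·t + 396 = 0  ⇒  m = (-366)² − 241·396 = 38520
m = 38520 > 0,  v_rel·d = -366 < 0  ⇒  outside

inside=no margin=38520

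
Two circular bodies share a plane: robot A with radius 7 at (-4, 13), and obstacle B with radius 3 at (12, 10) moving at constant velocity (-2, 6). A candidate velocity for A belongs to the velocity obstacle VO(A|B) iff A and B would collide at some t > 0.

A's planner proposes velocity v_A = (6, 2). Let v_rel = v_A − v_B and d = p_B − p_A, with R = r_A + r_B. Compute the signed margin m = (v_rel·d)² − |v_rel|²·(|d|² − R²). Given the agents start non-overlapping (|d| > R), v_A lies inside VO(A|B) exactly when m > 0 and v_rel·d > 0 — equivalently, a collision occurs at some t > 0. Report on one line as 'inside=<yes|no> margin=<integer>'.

d = (16, -3),  |d|² = 265;  R = 7+3 = 10,  c = 265−10² = 165
v_rel = (8, -4),  |v_rel|² = 80;  v_rel·d = (8)·(16) + (-4)·(-3) = 140
80·t² − 280·t + 165 = 0  ⇒  m = 140² − 80·165 = 6400
m = 6400 > 0,  v_rel·d = 140 > 0  ⇒  inside

inside=yes margin=6400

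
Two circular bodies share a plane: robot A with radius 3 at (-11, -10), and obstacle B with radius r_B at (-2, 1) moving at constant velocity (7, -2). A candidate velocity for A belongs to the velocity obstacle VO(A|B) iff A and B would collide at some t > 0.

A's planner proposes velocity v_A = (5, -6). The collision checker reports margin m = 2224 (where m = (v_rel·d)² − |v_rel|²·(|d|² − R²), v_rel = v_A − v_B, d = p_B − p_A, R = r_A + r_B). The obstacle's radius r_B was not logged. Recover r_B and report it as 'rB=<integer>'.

m = 2224
d = (9, 11);  v_rel = (-2, -4),  |v_rel|² = 20
v_rel×d = (-2)·(11) − (-4)·(9) = 14
since m = R²·20 − 14²:  R² = (196 + 2224) / 20 = 121
R = √121 = 11  ⇒  r_B = 11 − 3 = 8

rB=8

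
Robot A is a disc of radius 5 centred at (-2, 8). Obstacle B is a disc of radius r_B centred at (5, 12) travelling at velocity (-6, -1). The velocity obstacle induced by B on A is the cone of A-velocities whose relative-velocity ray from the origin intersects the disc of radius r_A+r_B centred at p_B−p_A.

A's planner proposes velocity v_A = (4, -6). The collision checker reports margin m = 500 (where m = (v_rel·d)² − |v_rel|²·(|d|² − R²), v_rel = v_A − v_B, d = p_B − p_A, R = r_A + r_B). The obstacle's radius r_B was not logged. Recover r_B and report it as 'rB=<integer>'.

m = 500
d = (7, 4);  v_rel = (10, -5),  |v_rel|² = 125
v_rel×d = (10)·(4) − (-5)·(7) = 75
since m = R²·125 − 75²:  R² = (5625 + 500) / 125 = 49
R = √49 = 7  ⇒  r_B = 7 − 5 = 2

rB=2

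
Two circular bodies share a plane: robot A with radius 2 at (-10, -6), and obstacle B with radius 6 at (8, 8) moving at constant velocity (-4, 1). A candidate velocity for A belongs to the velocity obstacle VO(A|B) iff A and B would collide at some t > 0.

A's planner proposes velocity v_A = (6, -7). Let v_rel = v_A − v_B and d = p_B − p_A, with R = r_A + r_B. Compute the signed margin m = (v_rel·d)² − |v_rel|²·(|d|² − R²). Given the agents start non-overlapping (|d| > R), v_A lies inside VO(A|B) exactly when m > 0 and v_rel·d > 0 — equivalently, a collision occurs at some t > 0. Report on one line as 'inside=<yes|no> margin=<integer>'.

d = (18, 14),  |d|² = 520;  R = 2+6 = 8,  c = 520−8² = 456
v_rel = (10, -8),  |v_rel|² = 164;  v_rel·d = (10)·(18) + (-8)·(14) = 68
164·t² − 136·t + 456 = 0  ⇒  m = 68² − 164·456 = -70160
m = -70160 < 0,  v_rel·d = 68 > 0  ⇒  outside

inside=no margin=-70160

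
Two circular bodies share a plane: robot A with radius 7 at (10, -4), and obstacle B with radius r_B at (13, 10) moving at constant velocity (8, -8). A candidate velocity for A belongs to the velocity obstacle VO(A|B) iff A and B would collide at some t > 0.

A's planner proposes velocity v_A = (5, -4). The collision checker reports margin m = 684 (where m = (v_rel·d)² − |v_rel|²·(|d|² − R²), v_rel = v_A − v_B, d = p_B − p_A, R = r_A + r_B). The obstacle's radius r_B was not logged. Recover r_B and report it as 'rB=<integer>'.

m = 684
d = (3, 14);  v_rel = (-3, 4),  |v_rel|² = 25
v_rel×d = (-3)·(14) − (4)·(3) = -54
since m = R²·25 − (-54)²:  R² = (2916 + 684) / 25 = 144
R = √144 = 12  ⇒  r_B = 12 − 7 = 5

rB=5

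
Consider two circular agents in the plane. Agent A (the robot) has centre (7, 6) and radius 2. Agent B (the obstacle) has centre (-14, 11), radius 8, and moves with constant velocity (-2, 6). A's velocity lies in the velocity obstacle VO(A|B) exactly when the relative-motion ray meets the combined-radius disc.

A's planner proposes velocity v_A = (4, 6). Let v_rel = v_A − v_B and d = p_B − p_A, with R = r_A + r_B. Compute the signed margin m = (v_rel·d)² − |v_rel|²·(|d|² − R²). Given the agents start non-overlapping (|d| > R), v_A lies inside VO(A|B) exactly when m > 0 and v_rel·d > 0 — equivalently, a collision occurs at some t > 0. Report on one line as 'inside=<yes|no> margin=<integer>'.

d = (-21, 5),  |d|² = 466;  R = 2+8 = 10,  c = 466−10² = 366
v_rel = (6, 0),  |v_rel|² = 36;  v_rel·d = (6)·(-21) + (0)·(5) = -126
36·t² + 252·t + 366 = 0  ⇒  m = (-126)² − 36·366 = 2700
m = 2700 > 0,  v_rel·d = -126 < 0  ⇒  outside

inside=no margin=2700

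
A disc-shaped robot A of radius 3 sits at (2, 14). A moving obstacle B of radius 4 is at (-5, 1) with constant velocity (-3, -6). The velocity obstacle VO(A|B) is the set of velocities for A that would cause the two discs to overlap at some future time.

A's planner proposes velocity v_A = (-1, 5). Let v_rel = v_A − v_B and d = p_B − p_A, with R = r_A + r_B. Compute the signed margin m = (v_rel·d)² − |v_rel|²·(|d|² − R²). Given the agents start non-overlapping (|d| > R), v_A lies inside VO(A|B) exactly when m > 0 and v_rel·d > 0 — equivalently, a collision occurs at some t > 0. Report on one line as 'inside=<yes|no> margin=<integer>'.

d = (-7, -13),  |d|² = 218;  R = 3+4 = 7,  c = 218−7² = 169
v_rel = (2, 11),  |v_rel|² = 125;  v_rel·d = (2)·(-7) + (11)·(-13) = -157
125·t² + 314·t + 169 = 0  ⇒  m = (-157)² − 125·169 = 3524
m = 3524 > 0,  v_rel·d = -157 < 0  ⇒  outside

inside=no margin=3524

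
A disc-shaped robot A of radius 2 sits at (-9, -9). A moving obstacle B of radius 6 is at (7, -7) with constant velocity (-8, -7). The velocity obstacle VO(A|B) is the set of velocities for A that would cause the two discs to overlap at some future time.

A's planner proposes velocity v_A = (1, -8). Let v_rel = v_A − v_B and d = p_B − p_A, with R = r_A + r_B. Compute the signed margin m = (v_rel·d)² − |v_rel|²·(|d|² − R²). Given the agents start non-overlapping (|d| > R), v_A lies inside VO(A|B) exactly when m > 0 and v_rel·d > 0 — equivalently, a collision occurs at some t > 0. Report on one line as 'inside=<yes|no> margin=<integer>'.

d = (16, 2),  |d|² = 260;  R = 2+6 = 8,  c = 260−8² = 196
v_rel = (9, -1),  |v_rel|² = 82;  v_rel·d = (9)·(16) + (-1)·(2) = 142
82·t² − 284·t + 196 = 0  ⇒  m = 142² − 82·196 = 4092
m = 4092 > 0,  v_rel·d = 142 > 0  ⇒  inside

inside=yes margin=4092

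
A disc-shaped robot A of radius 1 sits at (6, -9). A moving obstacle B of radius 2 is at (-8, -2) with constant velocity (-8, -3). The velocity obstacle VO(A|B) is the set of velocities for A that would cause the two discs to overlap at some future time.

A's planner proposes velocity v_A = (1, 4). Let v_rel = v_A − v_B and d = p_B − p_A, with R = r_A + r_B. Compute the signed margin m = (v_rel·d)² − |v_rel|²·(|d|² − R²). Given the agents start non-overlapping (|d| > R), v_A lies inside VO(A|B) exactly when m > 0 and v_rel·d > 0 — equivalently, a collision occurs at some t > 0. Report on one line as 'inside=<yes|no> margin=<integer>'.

d = (-14, 7),  |d|² = 245;  R = 1+2 = 3,  c = 245−3² = 236
v_rel = (9, 7),  |v_rel|² = 130;  v_rel·d = (9)·(-14) + (7)·(7) = -77
130·t² + 154·t + 236 = 0  ⇒  m = (-77)² − 130·236 = -24751
m = -24751 < 0,  v_rel·d = -77 < 0  ⇒  outside

inside=no margin=-24751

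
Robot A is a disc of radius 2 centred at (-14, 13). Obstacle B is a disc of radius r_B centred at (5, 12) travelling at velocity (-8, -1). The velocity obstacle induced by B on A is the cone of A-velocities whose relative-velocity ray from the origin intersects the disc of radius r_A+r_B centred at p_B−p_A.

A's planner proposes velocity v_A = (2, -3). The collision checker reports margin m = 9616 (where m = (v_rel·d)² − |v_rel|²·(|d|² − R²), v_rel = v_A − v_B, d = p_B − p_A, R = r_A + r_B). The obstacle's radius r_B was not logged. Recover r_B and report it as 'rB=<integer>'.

m = 9616
d = (19, -1);  v_rel = (10, -2),  |v_rel|² = 104
v_rel×d = (10)·(-1) − (-2)·(19) = 28
since m = R²·104 − 28²:  R² = (784 + 9616) / 104 = 100
R = √100 = 10  ⇒  r_B = 10 − 2 = 8

rB=8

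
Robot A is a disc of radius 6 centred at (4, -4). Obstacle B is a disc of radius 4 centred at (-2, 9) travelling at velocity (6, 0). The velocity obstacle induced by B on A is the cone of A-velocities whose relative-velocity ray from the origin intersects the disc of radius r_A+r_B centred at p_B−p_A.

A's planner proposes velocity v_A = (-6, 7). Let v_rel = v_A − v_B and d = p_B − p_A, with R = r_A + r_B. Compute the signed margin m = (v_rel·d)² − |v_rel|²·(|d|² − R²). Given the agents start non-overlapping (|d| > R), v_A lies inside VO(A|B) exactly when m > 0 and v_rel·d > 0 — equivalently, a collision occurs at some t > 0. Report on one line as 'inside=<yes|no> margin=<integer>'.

d = (-6, 13),  |d|² = 205;  R = 6+4 = 10,  c = 205−10² = 105
v_rel = (-12, 7),  |v_rel|² = 193;  v_rel·d = (-12)·(-6) + (7)·(13) = 163
193·t² − 326·t + 105 = 0  ⇒  m = 163² − 193·105 = 6304
m = 6304 > 0,  v_rel·d = 163 > 0  ⇒  inside

inside=yes margin=6304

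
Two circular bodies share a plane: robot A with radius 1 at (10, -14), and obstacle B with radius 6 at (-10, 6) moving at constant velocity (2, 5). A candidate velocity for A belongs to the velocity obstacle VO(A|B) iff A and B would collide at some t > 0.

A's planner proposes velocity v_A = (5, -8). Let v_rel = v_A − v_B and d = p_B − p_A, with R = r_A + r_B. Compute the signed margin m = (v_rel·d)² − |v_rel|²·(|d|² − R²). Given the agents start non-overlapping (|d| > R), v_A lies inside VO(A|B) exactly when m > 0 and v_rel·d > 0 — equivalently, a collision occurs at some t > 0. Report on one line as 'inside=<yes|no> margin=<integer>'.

d = (-20, 20),  |d|² = 800;  R = 1+6 = 7,  c = 800−7² = 751
v_rel = (3, -13),  |v_rel|² = 178;  v_rel·d = (3)·(-20) + (-13)·(20) = -320
178·t² + 640·t + 751 = 0  ⇒  m = (-320)² − 178·751 = -31278
m = -31278 < 0,  v_rel·d = -320 < 0  ⇒  outside

inside=no margin=-31278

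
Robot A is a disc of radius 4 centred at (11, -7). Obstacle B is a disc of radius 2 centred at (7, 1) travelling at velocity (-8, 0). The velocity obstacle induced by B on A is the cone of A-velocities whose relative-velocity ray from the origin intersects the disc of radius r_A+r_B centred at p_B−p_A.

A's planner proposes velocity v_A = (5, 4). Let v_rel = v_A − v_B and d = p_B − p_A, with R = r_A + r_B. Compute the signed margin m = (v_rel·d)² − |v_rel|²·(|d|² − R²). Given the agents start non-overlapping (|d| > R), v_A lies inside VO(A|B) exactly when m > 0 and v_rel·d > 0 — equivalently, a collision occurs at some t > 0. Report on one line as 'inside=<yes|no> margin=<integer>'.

d = (-4, 8),  |d|² = 80;  R = 4+2 = 6,  c = 80−6² = 44
v_rel = (13, 4),  |v_rel|² = 185;  v_rel·d = (13)·(-4) + (4)·(8) = -20
185·t² + 40·t + 44 = 0  ⇒  m = (-20)² − 185·44 = -7740
m = -7740 < 0,  v_rel·d = -20 < 0  ⇒  outside

inside=no margin=-7740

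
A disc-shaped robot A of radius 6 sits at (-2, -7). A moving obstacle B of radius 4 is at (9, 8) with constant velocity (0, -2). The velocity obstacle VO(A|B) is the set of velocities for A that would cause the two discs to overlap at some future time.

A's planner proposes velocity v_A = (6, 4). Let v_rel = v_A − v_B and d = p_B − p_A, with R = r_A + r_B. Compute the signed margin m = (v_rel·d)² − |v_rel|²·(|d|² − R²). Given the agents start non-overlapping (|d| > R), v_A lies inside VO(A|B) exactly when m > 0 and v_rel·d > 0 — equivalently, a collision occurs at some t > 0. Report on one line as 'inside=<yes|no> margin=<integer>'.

d = (11, 15),  |d|² = 346;  R = 6+4 = 10,  c = 346−10² = 246
v_rel = (6, 6),  |v_rel|² = 72;  v_rel·d = (6)·(11) + (6)·(15) = 156
72·t² − 312·t + 246 = 0  ⇒  m = 156² − 72·246 = 6624
m = 6624 > 0,  v_rel·d = 156 > 0  ⇒  inside

inside=yes margin=6624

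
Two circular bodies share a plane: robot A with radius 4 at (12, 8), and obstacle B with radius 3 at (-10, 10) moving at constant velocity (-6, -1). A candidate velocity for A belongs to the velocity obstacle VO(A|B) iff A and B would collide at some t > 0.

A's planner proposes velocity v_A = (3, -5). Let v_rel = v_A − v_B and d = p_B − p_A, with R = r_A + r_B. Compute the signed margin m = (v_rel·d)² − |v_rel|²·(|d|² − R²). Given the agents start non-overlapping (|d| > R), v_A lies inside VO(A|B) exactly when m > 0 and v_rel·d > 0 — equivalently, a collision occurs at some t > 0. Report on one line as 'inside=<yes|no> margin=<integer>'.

d = (-22, 2),  |d|² = 488;  R = 4+3 = 7,  c = 488−7² = 439
v_rel = (9, -4),  |v_rel|² = 97;  v_rel·d = (9)·(-22) + (-4)·(2) = -206
97·t² + 412·t + 439 = 0  ⇒  m = (-206)² − 97·439 = -147
m = -147 < 0,  v_rel·d = -206 < 0  ⇒  outside

inside=no margin=-147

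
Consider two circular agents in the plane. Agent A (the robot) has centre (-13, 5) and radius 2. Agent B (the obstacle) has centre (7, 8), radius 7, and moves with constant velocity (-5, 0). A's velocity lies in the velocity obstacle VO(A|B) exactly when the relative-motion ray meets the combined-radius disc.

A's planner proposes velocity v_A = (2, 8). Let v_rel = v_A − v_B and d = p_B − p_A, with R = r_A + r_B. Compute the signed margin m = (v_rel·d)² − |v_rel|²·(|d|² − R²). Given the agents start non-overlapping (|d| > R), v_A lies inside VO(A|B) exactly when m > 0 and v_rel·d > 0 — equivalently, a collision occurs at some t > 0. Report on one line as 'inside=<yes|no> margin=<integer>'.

d = (20, 3),  |d|² = 409;  R = 2+7 = 9,  c = 409−9² = 328
v_rel = (7, 8),  |v_rel|² = 113;  v_rel·d = (7)·(20) + (8)·(3) = 164
113·t² − 328·t + 328 = 0  ⇒  m = 164² − 113·328 = -10168
m = -10168 < 0,  v_rel·d = 164 > 0  ⇒  outside

inside=no margin=-10168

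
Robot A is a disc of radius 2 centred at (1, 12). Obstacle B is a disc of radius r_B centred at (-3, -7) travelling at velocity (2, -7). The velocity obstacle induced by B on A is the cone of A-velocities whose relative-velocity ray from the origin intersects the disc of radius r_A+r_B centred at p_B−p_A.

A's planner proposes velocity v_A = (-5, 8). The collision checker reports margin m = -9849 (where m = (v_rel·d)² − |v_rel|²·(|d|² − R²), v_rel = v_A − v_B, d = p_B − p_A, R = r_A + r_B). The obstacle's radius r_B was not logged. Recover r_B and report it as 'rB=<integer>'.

m = -9849
d = (-4, -19);  v_rel = (-7, 15),  |v_rel|² = 274
v_rel×d = (-7)·(-19) − (15)·(-4) = 193
since m = R²·274 − 193²:  R² = (37249 + -9849) / 274 = 100
R = √100 = 10  ⇒  r_B = 10 − 2 = 8

rB=8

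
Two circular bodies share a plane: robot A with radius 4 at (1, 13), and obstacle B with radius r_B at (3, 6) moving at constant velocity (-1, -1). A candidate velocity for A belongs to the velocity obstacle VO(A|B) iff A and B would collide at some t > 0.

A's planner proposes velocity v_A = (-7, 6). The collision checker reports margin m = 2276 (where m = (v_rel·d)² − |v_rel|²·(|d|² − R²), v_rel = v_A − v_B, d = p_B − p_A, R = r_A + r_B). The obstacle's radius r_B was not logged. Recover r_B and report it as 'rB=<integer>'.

m = 2276
d = (2, -7);  v_rel = (-6, 7),  |v_rel|² = 85
v_rel×d = (-6)·(-7) − (7)·(2) = 28
since m = R²·85 − 28²:  R² = (784 + 2276) / 85 = 36
R = √36 = 6  ⇒  r_B = 6 − 4 = 2

rB=2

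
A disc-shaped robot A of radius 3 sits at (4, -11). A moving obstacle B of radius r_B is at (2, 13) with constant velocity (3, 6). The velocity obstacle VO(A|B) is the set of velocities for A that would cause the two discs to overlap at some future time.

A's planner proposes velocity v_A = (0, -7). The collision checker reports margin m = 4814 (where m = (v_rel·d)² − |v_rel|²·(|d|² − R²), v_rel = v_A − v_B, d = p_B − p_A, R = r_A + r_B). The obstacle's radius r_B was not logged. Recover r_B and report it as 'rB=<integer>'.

m = 4814
d = (-2, 24);  v_rel = (-3, -13),  |v_rel|² = 178
v_rel×d = (-3)·(24) − (-13)·(-2) = -98
since m = R²·178 − (-98)²:  R² = (9604 + 4814) / 178 = 81
R = √81 = 9  ⇒  r_B = 9 − 3 = 6

rB=6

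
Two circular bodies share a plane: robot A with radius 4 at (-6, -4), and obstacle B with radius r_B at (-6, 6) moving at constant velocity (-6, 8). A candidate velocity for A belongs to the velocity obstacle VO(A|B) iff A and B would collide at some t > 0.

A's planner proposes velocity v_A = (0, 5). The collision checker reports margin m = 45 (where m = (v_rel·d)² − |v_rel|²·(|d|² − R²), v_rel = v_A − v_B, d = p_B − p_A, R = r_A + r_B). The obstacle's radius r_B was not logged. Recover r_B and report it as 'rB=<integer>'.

m = 45
d = (0, 10);  v_rel = (6, -3),  |v_rel|² = 45
v_rel×d = (6)·(10) − (-3)·(0) = 60
since m = R²·45 − 60²:  R² = (3600 + 45) / 45 = 81
R = √81 = 9  ⇒  r_B = 9 − 4 = 5

rB=5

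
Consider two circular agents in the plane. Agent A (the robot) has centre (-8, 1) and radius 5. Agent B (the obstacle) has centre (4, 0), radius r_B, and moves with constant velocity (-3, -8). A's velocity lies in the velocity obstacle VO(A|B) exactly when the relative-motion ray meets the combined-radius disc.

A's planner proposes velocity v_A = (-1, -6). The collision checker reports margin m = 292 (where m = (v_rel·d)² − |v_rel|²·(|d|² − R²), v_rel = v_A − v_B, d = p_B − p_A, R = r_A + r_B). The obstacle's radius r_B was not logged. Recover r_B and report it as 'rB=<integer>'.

m = 292
d = (12, -1);  v_rel = (2, 2),  |v_rel|² = 8
v_rel×d = (2)·(-1) − (2)·(12) = -26
since m = R²·8 − (-26)²:  R² = (676 + 292) / 8 = 121
R = √121 = 11  ⇒  r_B = 11 − 5 = 6

rB=6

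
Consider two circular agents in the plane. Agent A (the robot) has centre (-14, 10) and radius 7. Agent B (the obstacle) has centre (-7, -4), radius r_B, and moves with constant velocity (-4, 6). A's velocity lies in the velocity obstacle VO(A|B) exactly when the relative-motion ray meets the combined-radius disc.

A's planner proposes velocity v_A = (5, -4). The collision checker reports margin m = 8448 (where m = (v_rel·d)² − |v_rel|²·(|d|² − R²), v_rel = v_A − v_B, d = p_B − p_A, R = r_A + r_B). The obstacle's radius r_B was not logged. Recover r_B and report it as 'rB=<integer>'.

m = 8448
d = (7, -14);  v_rel = (9, -10),  |v_rel|² = 181
v_rel×d = (9)·(-14) − (-10)·(7) = -56
since m = R²·181 − (-56)²:  R² = (3136 + 8448) / 181 = 64
R = √64 = 8  ⇒  r_B = 8 − 7 = 1

rB=1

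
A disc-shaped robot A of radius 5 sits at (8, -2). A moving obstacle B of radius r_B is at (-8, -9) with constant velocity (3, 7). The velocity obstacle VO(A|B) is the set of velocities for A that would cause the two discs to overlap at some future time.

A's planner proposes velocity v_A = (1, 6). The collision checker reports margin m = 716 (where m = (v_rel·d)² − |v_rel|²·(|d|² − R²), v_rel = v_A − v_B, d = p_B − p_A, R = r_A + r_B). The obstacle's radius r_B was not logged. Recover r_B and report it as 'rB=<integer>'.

m = 716
d = (-16, -7);  v_rel = (-2, -1),  |v_rel|² = 5
v_rel×d = (-2)·(-7) − (-1)·(-16) = -2
since m = R²·5 − (-2)²:  R² = (4 + 716) / 5 = 144
R = √144 = 12  ⇒  r_B = 12 − 5 = 7

rB=7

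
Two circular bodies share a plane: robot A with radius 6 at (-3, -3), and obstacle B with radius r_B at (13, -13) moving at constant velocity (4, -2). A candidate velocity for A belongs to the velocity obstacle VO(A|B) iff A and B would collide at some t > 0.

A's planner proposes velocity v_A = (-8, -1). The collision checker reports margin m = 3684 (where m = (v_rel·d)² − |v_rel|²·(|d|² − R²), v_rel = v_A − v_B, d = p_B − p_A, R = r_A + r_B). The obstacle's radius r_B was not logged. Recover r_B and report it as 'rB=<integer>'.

m = 3684
d = (16, -10);  v_rel = (-12, 1),  |v_rel|² = 145
v_rel×d = (-12)·(-10) − (1)·(16) = 104
since m = R²·145 − 104²:  R² = (10816 + 3684) / 145 = 100
R = √100 = 10  ⇒  r_B = 10 − 6 = 4

rB=4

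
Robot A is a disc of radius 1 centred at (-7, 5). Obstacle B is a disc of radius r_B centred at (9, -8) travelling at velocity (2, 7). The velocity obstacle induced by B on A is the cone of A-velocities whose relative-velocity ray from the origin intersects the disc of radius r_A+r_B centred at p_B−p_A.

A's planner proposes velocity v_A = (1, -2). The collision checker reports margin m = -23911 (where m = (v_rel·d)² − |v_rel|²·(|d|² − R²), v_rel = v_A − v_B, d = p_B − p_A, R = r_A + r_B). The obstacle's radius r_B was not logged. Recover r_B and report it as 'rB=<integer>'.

m = -23911
d = (16, -13);  v_rel = (-1, -9),  |v_rel|² = 82
v_rel×d = (-1)·(-13) − (-9)·(16) = 157
since m = R²·82 − 157²:  R² = (24649 + -23911) / 82 = 9
R = √9 = 3  ⇒  r_B = 3 − 1 = 2

rB=2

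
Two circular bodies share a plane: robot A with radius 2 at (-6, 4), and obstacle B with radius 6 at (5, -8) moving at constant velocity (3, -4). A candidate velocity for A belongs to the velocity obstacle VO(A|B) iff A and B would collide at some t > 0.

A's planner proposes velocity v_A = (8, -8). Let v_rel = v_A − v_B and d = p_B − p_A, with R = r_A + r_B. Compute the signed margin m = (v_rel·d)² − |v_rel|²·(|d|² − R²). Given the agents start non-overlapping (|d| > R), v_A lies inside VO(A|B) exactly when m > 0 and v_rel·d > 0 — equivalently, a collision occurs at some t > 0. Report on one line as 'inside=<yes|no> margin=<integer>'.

d = (11, -12),  |d|² = 265;  R = 2+6 = 8,  c = 265−8² = 201
v_rel = (5, -4),  |v_rel|² = 41;  v_rel·d = (5)·(11) + (-4)·(-12) = 103
41·t² − 206·t + 201 = 0  ⇒  m = 103² − 41·201 = 2368
m = 2368 > 0,  v_rel·d = 103 > 0  ⇒  inside

inside=yes margin=2368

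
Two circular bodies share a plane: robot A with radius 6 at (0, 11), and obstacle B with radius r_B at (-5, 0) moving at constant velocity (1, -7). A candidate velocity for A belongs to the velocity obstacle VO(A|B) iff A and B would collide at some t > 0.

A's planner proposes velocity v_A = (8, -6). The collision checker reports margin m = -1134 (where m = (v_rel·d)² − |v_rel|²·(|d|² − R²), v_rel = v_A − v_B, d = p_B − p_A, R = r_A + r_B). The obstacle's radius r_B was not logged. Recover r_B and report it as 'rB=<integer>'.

m = -1134
d = (-5, -11);  v_rel = (7, 1),  |v_rel|² = 50
v_rel×d = (7)·(-11) − (1)·(-5) = -72
since m = R²·50 − (-72)²:  R² = (5184 + -1134) / 50 = 81
R = √81 = 9  ⇒  r_B = 9 − 6 = 3

rB=3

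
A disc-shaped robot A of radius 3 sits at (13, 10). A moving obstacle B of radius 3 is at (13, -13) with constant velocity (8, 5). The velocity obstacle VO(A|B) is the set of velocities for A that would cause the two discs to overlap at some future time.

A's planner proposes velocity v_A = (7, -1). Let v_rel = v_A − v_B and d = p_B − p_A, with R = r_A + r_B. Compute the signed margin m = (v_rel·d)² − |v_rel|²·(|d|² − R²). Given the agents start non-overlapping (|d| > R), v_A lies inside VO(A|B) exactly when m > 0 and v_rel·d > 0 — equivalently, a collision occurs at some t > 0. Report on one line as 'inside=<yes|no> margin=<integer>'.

d = (0, -23),  |d|² = 529;  R = 3+3 = 6,  c = 529−6² = 493
v_rel = (-1, -6),  |v_rel|² = 37;  v_rel·d = (-1)·(0) + (-6)·(-23) = 138
37·t² − 276·t + 493 = 0  ⇒  m = 138² − 37·493 = 803
m = 803 > 0,  v_rel·d = 138 > 0  ⇒  inside

inside=yes margin=803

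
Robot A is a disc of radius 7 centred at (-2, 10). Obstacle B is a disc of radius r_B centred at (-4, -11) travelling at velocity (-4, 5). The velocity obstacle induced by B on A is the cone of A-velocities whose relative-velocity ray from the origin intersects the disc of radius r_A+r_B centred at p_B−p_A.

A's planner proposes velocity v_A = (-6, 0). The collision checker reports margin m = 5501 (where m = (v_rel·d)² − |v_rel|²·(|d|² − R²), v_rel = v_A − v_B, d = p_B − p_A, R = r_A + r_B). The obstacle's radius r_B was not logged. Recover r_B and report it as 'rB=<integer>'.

m = 5501
d = (-2, -21);  v_rel = (-2, -5),  |v_rel|² = 29
v_rel×d = (-2)·(-21) − (-5)·(-2) = 32
since m = R²·29 − 32²:  R² = (1024 + 5501) / 29 = 225
R = √225 = 15  ⇒  r_B = 15 − 7 = 8

rB=8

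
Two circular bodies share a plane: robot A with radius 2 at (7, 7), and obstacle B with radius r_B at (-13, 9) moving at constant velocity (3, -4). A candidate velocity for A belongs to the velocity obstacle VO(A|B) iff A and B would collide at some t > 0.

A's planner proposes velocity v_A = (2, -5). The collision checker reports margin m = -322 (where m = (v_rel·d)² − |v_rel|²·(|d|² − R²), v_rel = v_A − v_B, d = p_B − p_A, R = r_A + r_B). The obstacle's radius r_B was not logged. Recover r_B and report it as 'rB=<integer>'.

m = -322
d = (-20, 2);  v_rel = (-1, -1),  |v_rel|² = 2
v_rel×d = (-1)·(2) − (-1)·(-20) = -22
since m = R²·2 − (-22)²:  R² = (484 + -322) / 2 = 81
R = √81 = 9  ⇒  r_B = 9 − 2 = 7

rB=7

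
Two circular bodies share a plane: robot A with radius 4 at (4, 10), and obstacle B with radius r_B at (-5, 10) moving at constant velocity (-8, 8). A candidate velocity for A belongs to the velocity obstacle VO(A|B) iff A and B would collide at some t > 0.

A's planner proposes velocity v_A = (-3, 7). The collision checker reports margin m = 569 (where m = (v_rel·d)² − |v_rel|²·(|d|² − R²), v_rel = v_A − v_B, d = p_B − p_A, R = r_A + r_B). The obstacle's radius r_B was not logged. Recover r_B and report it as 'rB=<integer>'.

m = 569
d = (-9, 0);  v_rel = (5, -1),  |v_rel|² = 26
v_rel×d = (5)·(0) − (-1)·(-9) = -9
since m = R²·26 − (-9)²:  R² = (81 + 569) / 26 = 25
R = √25 = 5  ⇒  r_B = 5 − 4 = 1

rB=1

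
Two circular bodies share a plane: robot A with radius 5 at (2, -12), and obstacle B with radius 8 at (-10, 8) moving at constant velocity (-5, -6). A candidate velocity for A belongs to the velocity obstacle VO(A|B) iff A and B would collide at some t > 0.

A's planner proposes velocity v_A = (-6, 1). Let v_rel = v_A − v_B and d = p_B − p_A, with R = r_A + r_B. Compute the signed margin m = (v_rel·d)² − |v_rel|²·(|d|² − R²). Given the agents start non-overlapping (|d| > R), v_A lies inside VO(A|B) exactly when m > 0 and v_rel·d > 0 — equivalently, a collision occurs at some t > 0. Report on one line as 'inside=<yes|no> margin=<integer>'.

d = (-12, 20),  |d|² = 544;  R = 5+8 = 13,  c = 544−13² = 375
v_rel = (-1, 7),  |v_rel|² = 50;  v_rel·d = (-1)·(-12) + (7)·(20) = 152
50·t² − 304·t + 375 = 0  ⇒  m = 152² − 50·375 = 4354
m = 4354 > 0,  v_rel·d = 152 > 0  ⇒  inside

inside=yes margin=4354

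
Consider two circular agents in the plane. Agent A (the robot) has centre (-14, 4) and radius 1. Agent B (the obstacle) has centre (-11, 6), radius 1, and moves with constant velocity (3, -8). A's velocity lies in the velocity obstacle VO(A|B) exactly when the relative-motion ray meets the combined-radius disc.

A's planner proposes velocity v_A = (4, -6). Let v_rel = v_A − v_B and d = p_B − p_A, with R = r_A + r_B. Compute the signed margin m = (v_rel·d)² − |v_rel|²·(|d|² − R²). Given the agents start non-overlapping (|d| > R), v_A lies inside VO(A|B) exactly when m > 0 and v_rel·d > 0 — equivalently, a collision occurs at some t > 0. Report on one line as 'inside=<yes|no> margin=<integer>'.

d = (3, 2),  |d|² = 13;  R = 1+1 = 2,  c = 13−2² = 9
v_rel = (1, 2),  |v_rel|² = 5;  v_rel·d = (1)·(3) + (2)·(2) = 7
5·t² − 14·t + 9 = 0  ⇒  m = 7² − 5·9 = 4
m = 4 > 0,  v_rel·d = 7 > 0  ⇒  inside

inside=yes margin=4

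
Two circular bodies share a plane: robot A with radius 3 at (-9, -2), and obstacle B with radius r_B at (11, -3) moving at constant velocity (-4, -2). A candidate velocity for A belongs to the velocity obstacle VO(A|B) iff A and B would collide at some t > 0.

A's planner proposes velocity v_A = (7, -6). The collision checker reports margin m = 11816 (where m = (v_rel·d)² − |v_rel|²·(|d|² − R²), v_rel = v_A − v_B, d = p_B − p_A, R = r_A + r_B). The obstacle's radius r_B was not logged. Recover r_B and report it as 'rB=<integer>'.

m = 11816
d = (20, -1);  v_rel = (11, -4),  |v_rel|² = 137
v_rel×d = (11)·(-1) − (-4)·(20) = 69
since m = R²·137 − 69²:  R² = (4761 + 11816) / 137 = 121
R = √121 = 11  ⇒  r_B = 11 − 3 = 8

rB=8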